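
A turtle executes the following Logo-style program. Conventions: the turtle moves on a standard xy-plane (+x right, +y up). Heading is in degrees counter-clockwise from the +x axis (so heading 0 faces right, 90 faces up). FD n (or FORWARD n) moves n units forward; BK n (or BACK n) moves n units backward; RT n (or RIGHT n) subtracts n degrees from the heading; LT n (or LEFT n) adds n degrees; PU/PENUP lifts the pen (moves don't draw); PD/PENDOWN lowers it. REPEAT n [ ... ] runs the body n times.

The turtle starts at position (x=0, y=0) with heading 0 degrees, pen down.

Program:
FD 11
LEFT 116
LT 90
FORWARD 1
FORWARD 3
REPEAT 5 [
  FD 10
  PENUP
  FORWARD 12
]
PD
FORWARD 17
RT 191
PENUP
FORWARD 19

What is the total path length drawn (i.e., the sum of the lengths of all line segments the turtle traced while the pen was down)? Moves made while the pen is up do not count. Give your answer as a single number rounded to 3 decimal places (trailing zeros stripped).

Executing turtle program step by step:
Start: pos=(0,0), heading=0, pen down
FD 11: (0,0) -> (11,0) [heading=0, draw]
LT 116: heading 0 -> 116
LT 90: heading 116 -> 206
FD 1: (11,0) -> (10.101,-0.438) [heading=206, draw]
FD 3: (10.101,-0.438) -> (7.405,-1.753) [heading=206, draw]
REPEAT 5 [
  -- iteration 1/5 --
  FD 10: (7.405,-1.753) -> (-1.583,-6.137) [heading=206, draw]
  PU: pen up
  FD 12: (-1.583,-6.137) -> (-12.369,-11.398) [heading=206, move]
  -- iteration 2/5 --
  FD 10: (-12.369,-11.398) -> (-21.357,-15.781) [heading=206, move]
  PU: pen up
  FD 12: (-21.357,-15.781) -> (-32.142,-21.042) [heading=206, move]
  -- iteration 3/5 --
  FD 10: (-32.142,-21.042) -> (-41.13,-25.426) [heading=206, move]
  PU: pen up
  FD 12: (-41.13,-25.426) -> (-51.916,-30.686) [heading=206, move]
  -- iteration 4/5 --
  FD 10: (-51.916,-30.686) -> (-60.904,-35.07) [heading=206, move]
  PU: pen up
  FD 12: (-60.904,-35.07) -> (-71.689,-40.33) [heading=206, move]
  -- iteration 5/5 --
  FD 10: (-71.689,-40.33) -> (-80.677,-44.714) [heading=206, move]
  PU: pen up
  FD 12: (-80.677,-44.714) -> (-91.463,-49.974) [heading=206, move]
]
PD: pen down
FD 17: (-91.463,-49.974) -> (-106.742,-57.427) [heading=206, draw]
RT 191: heading 206 -> 15
PU: pen up
FD 19: (-106.742,-57.427) -> (-88.389,-52.509) [heading=15, move]
Final: pos=(-88.389,-52.509), heading=15, 5 segment(s) drawn

Segment lengths:
  seg 1: (0,0) -> (11,0), length = 11
  seg 2: (11,0) -> (10.101,-0.438), length = 1
  seg 3: (10.101,-0.438) -> (7.405,-1.753), length = 3
  seg 4: (7.405,-1.753) -> (-1.583,-6.137), length = 10
  seg 5: (-91.463,-49.974) -> (-106.742,-57.427), length = 17
Total = 42

Answer: 42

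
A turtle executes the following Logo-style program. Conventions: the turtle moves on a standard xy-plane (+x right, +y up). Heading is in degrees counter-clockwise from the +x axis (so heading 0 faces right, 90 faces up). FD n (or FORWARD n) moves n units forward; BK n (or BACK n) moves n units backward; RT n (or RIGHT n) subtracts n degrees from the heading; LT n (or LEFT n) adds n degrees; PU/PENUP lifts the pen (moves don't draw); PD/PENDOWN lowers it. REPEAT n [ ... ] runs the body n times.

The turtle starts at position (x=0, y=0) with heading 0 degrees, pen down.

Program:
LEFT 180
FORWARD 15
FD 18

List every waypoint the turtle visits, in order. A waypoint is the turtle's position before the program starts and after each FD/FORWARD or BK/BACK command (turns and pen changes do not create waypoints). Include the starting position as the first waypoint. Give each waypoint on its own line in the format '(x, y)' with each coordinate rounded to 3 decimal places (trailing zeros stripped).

Executing turtle program step by step:
Start: pos=(0,0), heading=0, pen down
LT 180: heading 0 -> 180
FD 15: (0,0) -> (-15,0) [heading=180, draw]
FD 18: (-15,0) -> (-33,0) [heading=180, draw]
Final: pos=(-33,0), heading=180, 2 segment(s) drawn
Waypoints (3 total):
(0, 0)
(-15, 0)
(-33, 0)

Answer: (0, 0)
(-15, 0)
(-33, 0)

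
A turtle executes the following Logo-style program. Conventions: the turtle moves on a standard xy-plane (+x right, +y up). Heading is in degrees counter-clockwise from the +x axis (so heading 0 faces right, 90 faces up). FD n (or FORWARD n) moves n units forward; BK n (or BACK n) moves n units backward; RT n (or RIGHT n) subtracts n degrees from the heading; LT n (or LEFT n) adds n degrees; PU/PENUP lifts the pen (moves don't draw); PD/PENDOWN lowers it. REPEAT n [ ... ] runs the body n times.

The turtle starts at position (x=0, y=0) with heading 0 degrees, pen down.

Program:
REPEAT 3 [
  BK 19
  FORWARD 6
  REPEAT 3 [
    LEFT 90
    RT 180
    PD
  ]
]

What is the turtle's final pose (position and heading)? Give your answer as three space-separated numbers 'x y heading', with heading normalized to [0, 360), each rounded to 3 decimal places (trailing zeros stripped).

Answer: 0 -13 270

Derivation:
Executing turtle program step by step:
Start: pos=(0,0), heading=0, pen down
REPEAT 3 [
  -- iteration 1/3 --
  BK 19: (0,0) -> (-19,0) [heading=0, draw]
  FD 6: (-19,0) -> (-13,0) [heading=0, draw]
  REPEAT 3 [
    -- iteration 1/3 --
    LT 90: heading 0 -> 90
    RT 180: heading 90 -> 270
    PD: pen down
    -- iteration 2/3 --
    LT 90: heading 270 -> 0
    RT 180: heading 0 -> 180
    PD: pen down
    -- iteration 3/3 --
    LT 90: heading 180 -> 270
    RT 180: heading 270 -> 90
    PD: pen down
  ]
  -- iteration 2/3 --
  BK 19: (-13,0) -> (-13,-19) [heading=90, draw]
  FD 6: (-13,-19) -> (-13,-13) [heading=90, draw]
  REPEAT 3 [
    -- iteration 1/3 --
    LT 90: heading 90 -> 180
    RT 180: heading 180 -> 0
    PD: pen down
    -- iteration 2/3 --
    LT 90: heading 0 -> 90
    RT 180: heading 90 -> 270
    PD: pen down
    -- iteration 3/3 --
    LT 90: heading 270 -> 0
    RT 180: heading 0 -> 180
    PD: pen down
  ]
  -- iteration 3/3 --
  BK 19: (-13,-13) -> (6,-13) [heading=180, draw]
  FD 6: (6,-13) -> (0,-13) [heading=180, draw]
  REPEAT 3 [
    -- iteration 1/3 --
    LT 90: heading 180 -> 270
    RT 180: heading 270 -> 90
    PD: pen down
    -- iteration 2/3 --
    LT 90: heading 90 -> 180
    RT 180: heading 180 -> 0
    PD: pen down
    -- iteration 3/3 --
    LT 90: heading 0 -> 90
    RT 180: heading 90 -> 270
    PD: pen down
  ]
]
Final: pos=(0,-13), heading=270, 6 segment(s) drawn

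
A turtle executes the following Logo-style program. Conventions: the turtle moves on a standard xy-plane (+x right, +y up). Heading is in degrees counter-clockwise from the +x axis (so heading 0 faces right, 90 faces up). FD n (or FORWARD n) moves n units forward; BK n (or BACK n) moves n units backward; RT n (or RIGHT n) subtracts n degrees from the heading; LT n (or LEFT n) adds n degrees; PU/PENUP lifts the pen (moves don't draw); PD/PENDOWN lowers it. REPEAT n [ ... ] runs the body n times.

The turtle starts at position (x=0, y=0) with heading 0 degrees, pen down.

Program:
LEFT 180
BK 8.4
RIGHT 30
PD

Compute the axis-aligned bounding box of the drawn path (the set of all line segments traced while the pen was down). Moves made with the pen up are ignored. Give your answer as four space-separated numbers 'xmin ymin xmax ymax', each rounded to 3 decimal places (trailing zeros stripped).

Answer: 0 0 8.4 0

Derivation:
Executing turtle program step by step:
Start: pos=(0,0), heading=0, pen down
LT 180: heading 0 -> 180
BK 8.4: (0,0) -> (8.4,0) [heading=180, draw]
RT 30: heading 180 -> 150
PD: pen down
Final: pos=(8.4,0), heading=150, 1 segment(s) drawn

Segment endpoints: x in {0, 8.4}, y in {0, 0}
xmin=0, ymin=0, xmax=8.4, ymax=0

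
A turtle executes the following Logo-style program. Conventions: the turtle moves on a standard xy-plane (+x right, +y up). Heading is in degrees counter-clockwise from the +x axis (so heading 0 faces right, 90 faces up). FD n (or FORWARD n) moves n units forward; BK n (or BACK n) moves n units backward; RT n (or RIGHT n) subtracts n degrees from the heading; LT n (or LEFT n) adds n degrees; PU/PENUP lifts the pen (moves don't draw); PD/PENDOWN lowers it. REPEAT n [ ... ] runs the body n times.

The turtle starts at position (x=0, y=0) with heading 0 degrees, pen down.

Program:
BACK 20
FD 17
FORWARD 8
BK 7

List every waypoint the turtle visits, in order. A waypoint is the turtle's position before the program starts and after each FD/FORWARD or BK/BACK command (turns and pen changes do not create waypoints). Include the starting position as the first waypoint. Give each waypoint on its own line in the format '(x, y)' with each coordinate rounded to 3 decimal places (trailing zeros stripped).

Answer: (0, 0)
(-20, 0)
(-3, 0)
(5, 0)
(-2, 0)

Derivation:
Executing turtle program step by step:
Start: pos=(0,0), heading=0, pen down
BK 20: (0,0) -> (-20,0) [heading=0, draw]
FD 17: (-20,0) -> (-3,0) [heading=0, draw]
FD 8: (-3,0) -> (5,0) [heading=0, draw]
BK 7: (5,0) -> (-2,0) [heading=0, draw]
Final: pos=(-2,0), heading=0, 4 segment(s) drawn
Waypoints (5 total):
(0, 0)
(-20, 0)
(-3, 0)
(5, 0)
(-2, 0)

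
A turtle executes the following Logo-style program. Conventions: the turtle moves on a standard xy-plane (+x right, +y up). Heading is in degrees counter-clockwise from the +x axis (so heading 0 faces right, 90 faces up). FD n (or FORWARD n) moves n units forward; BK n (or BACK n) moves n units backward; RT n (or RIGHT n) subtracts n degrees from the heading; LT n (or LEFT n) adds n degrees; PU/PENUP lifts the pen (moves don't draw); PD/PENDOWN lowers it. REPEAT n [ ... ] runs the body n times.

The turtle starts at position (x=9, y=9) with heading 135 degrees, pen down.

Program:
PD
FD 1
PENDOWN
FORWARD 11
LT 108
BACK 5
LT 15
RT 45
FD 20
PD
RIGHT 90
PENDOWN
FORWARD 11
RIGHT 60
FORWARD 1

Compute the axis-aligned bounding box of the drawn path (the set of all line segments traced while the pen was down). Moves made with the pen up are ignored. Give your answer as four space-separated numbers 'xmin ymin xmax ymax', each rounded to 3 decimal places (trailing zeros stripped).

Answer: -19.98 9 9 21.94

Derivation:
Executing turtle program step by step:
Start: pos=(9,9), heading=135, pen down
PD: pen down
FD 1: (9,9) -> (8.293,9.707) [heading=135, draw]
PD: pen down
FD 11: (8.293,9.707) -> (0.515,17.485) [heading=135, draw]
LT 108: heading 135 -> 243
BK 5: (0.515,17.485) -> (2.785,21.94) [heading=243, draw]
LT 15: heading 243 -> 258
RT 45: heading 258 -> 213
FD 20: (2.785,21.94) -> (-13.989,11.048) [heading=213, draw]
PD: pen down
RT 90: heading 213 -> 123
PD: pen down
FD 11: (-13.989,11.048) -> (-19.98,20.273) [heading=123, draw]
RT 60: heading 123 -> 63
FD 1: (-19.98,20.273) -> (-19.526,21.164) [heading=63, draw]
Final: pos=(-19.526,21.164), heading=63, 6 segment(s) drawn

Segment endpoints: x in {-19.98, -19.526, -13.989, 0.515, 2.785, 8.293, 9}, y in {9, 9.707, 11.048, 17.485, 20.273, 21.164, 21.94}
xmin=-19.98, ymin=9, xmax=9, ymax=21.94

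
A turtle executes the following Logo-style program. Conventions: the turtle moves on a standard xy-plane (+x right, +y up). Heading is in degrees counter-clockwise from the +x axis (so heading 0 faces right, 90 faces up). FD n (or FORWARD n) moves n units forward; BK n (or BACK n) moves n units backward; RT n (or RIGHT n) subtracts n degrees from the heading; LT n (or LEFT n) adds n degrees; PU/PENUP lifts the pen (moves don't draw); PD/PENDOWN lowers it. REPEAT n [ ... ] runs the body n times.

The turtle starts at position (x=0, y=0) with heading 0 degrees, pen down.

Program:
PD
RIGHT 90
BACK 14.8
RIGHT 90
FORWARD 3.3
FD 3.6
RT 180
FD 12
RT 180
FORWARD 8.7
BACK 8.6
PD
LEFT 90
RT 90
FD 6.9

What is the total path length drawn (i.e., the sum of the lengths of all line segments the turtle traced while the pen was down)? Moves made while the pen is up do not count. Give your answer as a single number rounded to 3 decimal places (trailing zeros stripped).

Executing turtle program step by step:
Start: pos=(0,0), heading=0, pen down
PD: pen down
RT 90: heading 0 -> 270
BK 14.8: (0,0) -> (0,14.8) [heading=270, draw]
RT 90: heading 270 -> 180
FD 3.3: (0,14.8) -> (-3.3,14.8) [heading=180, draw]
FD 3.6: (-3.3,14.8) -> (-6.9,14.8) [heading=180, draw]
RT 180: heading 180 -> 0
FD 12: (-6.9,14.8) -> (5.1,14.8) [heading=0, draw]
RT 180: heading 0 -> 180
FD 8.7: (5.1,14.8) -> (-3.6,14.8) [heading=180, draw]
BK 8.6: (-3.6,14.8) -> (5,14.8) [heading=180, draw]
PD: pen down
LT 90: heading 180 -> 270
RT 90: heading 270 -> 180
FD 6.9: (5,14.8) -> (-1.9,14.8) [heading=180, draw]
Final: pos=(-1.9,14.8), heading=180, 7 segment(s) drawn

Segment lengths:
  seg 1: (0,0) -> (0,14.8), length = 14.8
  seg 2: (0,14.8) -> (-3.3,14.8), length = 3.3
  seg 3: (-3.3,14.8) -> (-6.9,14.8), length = 3.6
  seg 4: (-6.9,14.8) -> (5.1,14.8), length = 12
  seg 5: (5.1,14.8) -> (-3.6,14.8), length = 8.7
  seg 6: (-3.6,14.8) -> (5,14.8), length = 8.6
  seg 7: (5,14.8) -> (-1.9,14.8), length = 6.9
Total = 57.9

Answer: 57.9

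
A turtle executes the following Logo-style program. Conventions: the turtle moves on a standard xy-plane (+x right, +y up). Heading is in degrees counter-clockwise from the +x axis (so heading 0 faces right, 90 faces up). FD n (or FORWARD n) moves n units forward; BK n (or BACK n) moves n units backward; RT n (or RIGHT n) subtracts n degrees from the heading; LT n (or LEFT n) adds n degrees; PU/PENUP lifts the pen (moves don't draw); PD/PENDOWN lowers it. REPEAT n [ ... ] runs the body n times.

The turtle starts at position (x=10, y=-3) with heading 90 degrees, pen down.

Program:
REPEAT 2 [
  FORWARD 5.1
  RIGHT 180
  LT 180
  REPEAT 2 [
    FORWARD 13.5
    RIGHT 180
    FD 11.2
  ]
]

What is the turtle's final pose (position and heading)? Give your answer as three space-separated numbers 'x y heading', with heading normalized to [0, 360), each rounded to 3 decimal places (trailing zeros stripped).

Executing turtle program step by step:
Start: pos=(10,-3), heading=90, pen down
REPEAT 2 [
  -- iteration 1/2 --
  FD 5.1: (10,-3) -> (10,2.1) [heading=90, draw]
  RT 180: heading 90 -> 270
  LT 180: heading 270 -> 90
  REPEAT 2 [
    -- iteration 1/2 --
    FD 13.5: (10,2.1) -> (10,15.6) [heading=90, draw]
    RT 180: heading 90 -> 270
    FD 11.2: (10,15.6) -> (10,4.4) [heading=270, draw]
    -- iteration 2/2 --
    FD 13.5: (10,4.4) -> (10,-9.1) [heading=270, draw]
    RT 180: heading 270 -> 90
    FD 11.2: (10,-9.1) -> (10,2.1) [heading=90, draw]
  ]
  -- iteration 2/2 --
  FD 5.1: (10,2.1) -> (10,7.2) [heading=90, draw]
  RT 180: heading 90 -> 270
  LT 180: heading 270 -> 90
  REPEAT 2 [
    -- iteration 1/2 --
    FD 13.5: (10,7.2) -> (10,20.7) [heading=90, draw]
    RT 180: heading 90 -> 270
    FD 11.2: (10,20.7) -> (10,9.5) [heading=270, draw]
    -- iteration 2/2 --
    FD 13.5: (10,9.5) -> (10,-4) [heading=270, draw]
    RT 180: heading 270 -> 90
    FD 11.2: (10,-4) -> (10,7.2) [heading=90, draw]
  ]
]
Final: pos=(10,7.2), heading=90, 10 segment(s) drawn

Answer: 10 7.2 90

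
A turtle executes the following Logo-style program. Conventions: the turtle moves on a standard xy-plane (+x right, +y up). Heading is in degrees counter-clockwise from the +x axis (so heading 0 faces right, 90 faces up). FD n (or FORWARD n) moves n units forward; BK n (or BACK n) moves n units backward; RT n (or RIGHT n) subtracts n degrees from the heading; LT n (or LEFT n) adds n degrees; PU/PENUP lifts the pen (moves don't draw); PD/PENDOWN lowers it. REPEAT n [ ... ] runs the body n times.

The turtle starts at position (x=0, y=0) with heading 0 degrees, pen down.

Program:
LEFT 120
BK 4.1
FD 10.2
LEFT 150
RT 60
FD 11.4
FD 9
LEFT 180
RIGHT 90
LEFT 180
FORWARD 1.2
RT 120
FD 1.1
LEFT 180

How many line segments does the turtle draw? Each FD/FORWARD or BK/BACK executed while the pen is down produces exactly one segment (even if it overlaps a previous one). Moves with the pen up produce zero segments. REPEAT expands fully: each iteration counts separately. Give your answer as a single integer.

Answer: 6

Derivation:
Executing turtle program step by step:
Start: pos=(0,0), heading=0, pen down
LT 120: heading 0 -> 120
BK 4.1: (0,0) -> (2.05,-3.551) [heading=120, draw]
FD 10.2: (2.05,-3.551) -> (-3.05,5.283) [heading=120, draw]
LT 150: heading 120 -> 270
RT 60: heading 270 -> 210
FD 11.4: (-3.05,5.283) -> (-12.923,-0.417) [heading=210, draw]
FD 9: (-12.923,-0.417) -> (-20.717,-4.917) [heading=210, draw]
LT 180: heading 210 -> 30
RT 90: heading 30 -> 300
LT 180: heading 300 -> 120
FD 1.2: (-20.717,-4.917) -> (-21.317,-3.878) [heading=120, draw]
RT 120: heading 120 -> 0
FD 1.1: (-21.317,-3.878) -> (-20.217,-3.878) [heading=0, draw]
LT 180: heading 0 -> 180
Final: pos=(-20.217,-3.878), heading=180, 6 segment(s) drawn
Segments drawn: 6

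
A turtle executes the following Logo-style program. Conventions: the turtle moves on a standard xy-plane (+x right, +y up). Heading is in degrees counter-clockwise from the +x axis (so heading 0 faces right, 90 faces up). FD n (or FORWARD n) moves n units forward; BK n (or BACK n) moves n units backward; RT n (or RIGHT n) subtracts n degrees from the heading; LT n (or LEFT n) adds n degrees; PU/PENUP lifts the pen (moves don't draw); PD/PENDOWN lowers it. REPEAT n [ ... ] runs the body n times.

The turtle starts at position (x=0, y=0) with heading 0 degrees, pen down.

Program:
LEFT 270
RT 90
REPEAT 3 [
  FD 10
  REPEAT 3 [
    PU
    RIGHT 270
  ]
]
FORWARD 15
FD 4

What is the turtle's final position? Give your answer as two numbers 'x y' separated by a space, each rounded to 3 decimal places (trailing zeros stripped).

Answer: 0 -9

Derivation:
Executing turtle program step by step:
Start: pos=(0,0), heading=0, pen down
LT 270: heading 0 -> 270
RT 90: heading 270 -> 180
REPEAT 3 [
  -- iteration 1/3 --
  FD 10: (0,0) -> (-10,0) [heading=180, draw]
  REPEAT 3 [
    -- iteration 1/3 --
    PU: pen up
    RT 270: heading 180 -> 270
    -- iteration 2/3 --
    PU: pen up
    RT 270: heading 270 -> 0
    -- iteration 3/3 --
    PU: pen up
    RT 270: heading 0 -> 90
  ]
  -- iteration 2/3 --
  FD 10: (-10,0) -> (-10,10) [heading=90, move]
  REPEAT 3 [
    -- iteration 1/3 --
    PU: pen up
    RT 270: heading 90 -> 180
    -- iteration 2/3 --
    PU: pen up
    RT 270: heading 180 -> 270
    -- iteration 3/3 --
    PU: pen up
    RT 270: heading 270 -> 0
  ]
  -- iteration 3/3 --
  FD 10: (-10,10) -> (0,10) [heading=0, move]
  REPEAT 3 [
    -- iteration 1/3 --
    PU: pen up
    RT 270: heading 0 -> 90
    -- iteration 2/3 --
    PU: pen up
    RT 270: heading 90 -> 180
    -- iteration 3/3 --
    PU: pen up
    RT 270: heading 180 -> 270
  ]
]
FD 15: (0,10) -> (0,-5) [heading=270, move]
FD 4: (0,-5) -> (0,-9) [heading=270, move]
Final: pos=(0,-9), heading=270, 1 segment(s) drawn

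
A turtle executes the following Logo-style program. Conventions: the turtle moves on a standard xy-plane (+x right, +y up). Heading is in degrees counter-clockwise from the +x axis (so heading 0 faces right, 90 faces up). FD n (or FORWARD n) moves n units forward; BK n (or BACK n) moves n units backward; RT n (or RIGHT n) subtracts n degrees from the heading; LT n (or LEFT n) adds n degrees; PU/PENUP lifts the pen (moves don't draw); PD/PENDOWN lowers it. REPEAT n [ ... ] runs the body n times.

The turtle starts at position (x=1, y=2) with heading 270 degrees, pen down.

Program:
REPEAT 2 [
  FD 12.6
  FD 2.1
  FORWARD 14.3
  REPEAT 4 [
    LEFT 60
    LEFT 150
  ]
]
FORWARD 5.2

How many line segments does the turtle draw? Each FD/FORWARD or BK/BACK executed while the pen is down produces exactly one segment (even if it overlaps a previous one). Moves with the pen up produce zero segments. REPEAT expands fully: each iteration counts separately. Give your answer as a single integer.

Answer: 7

Derivation:
Executing turtle program step by step:
Start: pos=(1,2), heading=270, pen down
REPEAT 2 [
  -- iteration 1/2 --
  FD 12.6: (1,2) -> (1,-10.6) [heading=270, draw]
  FD 2.1: (1,-10.6) -> (1,-12.7) [heading=270, draw]
  FD 14.3: (1,-12.7) -> (1,-27) [heading=270, draw]
  REPEAT 4 [
    -- iteration 1/4 --
    LT 60: heading 270 -> 330
    LT 150: heading 330 -> 120
    -- iteration 2/4 --
    LT 60: heading 120 -> 180
    LT 150: heading 180 -> 330
    -- iteration 3/4 --
    LT 60: heading 330 -> 30
    LT 150: heading 30 -> 180
    -- iteration 4/4 --
    LT 60: heading 180 -> 240
    LT 150: heading 240 -> 30
  ]
  -- iteration 2/2 --
  FD 12.6: (1,-27) -> (11.912,-20.7) [heading=30, draw]
  FD 2.1: (11.912,-20.7) -> (13.731,-19.65) [heading=30, draw]
  FD 14.3: (13.731,-19.65) -> (26.115,-12.5) [heading=30, draw]
  REPEAT 4 [
    -- iteration 1/4 --
    LT 60: heading 30 -> 90
    LT 150: heading 90 -> 240
    -- iteration 2/4 --
    LT 60: heading 240 -> 300
    LT 150: heading 300 -> 90
    -- iteration 3/4 --
    LT 60: heading 90 -> 150
    LT 150: heading 150 -> 300
    -- iteration 4/4 --
    LT 60: heading 300 -> 0
    LT 150: heading 0 -> 150
  ]
]
FD 5.2: (26.115,-12.5) -> (21.611,-9.9) [heading=150, draw]
Final: pos=(21.611,-9.9), heading=150, 7 segment(s) drawn
Segments drawn: 7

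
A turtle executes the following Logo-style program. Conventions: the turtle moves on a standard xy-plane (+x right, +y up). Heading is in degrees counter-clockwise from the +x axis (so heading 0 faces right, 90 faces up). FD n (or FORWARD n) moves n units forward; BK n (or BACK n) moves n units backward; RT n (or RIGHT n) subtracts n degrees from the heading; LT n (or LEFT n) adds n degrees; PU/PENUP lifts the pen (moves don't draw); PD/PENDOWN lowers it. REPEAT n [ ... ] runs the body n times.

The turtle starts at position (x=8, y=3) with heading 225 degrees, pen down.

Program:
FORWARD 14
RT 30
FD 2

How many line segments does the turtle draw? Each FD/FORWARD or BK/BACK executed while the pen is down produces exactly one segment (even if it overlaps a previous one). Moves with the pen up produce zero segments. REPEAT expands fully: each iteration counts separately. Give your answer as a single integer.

Answer: 2

Derivation:
Executing turtle program step by step:
Start: pos=(8,3), heading=225, pen down
FD 14: (8,3) -> (-1.899,-6.899) [heading=225, draw]
RT 30: heading 225 -> 195
FD 2: (-1.899,-6.899) -> (-3.831,-7.417) [heading=195, draw]
Final: pos=(-3.831,-7.417), heading=195, 2 segment(s) drawn
Segments drawn: 2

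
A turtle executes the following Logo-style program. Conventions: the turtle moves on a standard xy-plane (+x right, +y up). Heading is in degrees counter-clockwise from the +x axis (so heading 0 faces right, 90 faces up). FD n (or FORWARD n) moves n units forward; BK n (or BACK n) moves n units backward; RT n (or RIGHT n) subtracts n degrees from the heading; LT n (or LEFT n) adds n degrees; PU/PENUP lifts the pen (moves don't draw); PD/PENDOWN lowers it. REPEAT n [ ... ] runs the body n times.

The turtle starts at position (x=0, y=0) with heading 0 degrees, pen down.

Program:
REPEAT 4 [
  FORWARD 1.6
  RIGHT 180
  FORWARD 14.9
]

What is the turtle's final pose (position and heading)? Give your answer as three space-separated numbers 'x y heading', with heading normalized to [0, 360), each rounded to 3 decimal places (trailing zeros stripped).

Answer: 0 0 0

Derivation:
Executing turtle program step by step:
Start: pos=(0,0), heading=0, pen down
REPEAT 4 [
  -- iteration 1/4 --
  FD 1.6: (0,0) -> (1.6,0) [heading=0, draw]
  RT 180: heading 0 -> 180
  FD 14.9: (1.6,0) -> (-13.3,0) [heading=180, draw]
  -- iteration 2/4 --
  FD 1.6: (-13.3,0) -> (-14.9,0) [heading=180, draw]
  RT 180: heading 180 -> 0
  FD 14.9: (-14.9,0) -> (0,0) [heading=0, draw]
  -- iteration 3/4 --
  FD 1.6: (0,0) -> (1.6,0) [heading=0, draw]
  RT 180: heading 0 -> 180
  FD 14.9: (1.6,0) -> (-13.3,0) [heading=180, draw]
  -- iteration 4/4 --
  FD 1.6: (-13.3,0) -> (-14.9,0) [heading=180, draw]
  RT 180: heading 180 -> 0
  FD 14.9: (-14.9,0) -> (0,0) [heading=0, draw]
]
Final: pos=(0,0), heading=0, 8 segment(s) drawn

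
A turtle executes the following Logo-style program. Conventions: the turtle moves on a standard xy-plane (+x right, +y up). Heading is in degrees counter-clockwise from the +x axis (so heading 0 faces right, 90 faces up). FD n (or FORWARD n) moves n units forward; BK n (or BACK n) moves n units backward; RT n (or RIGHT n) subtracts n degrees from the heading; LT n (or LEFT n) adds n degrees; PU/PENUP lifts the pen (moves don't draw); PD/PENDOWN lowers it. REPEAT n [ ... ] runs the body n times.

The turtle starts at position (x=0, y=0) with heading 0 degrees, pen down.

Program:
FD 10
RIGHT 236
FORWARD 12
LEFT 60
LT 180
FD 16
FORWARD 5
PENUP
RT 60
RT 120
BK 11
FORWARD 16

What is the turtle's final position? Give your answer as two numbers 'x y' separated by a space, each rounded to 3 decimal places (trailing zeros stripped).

Executing turtle program step by step:
Start: pos=(0,0), heading=0, pen down
FD 10: (0,0) -> (10,0) [heading=0, draw]
RT 236: heading 0 -> 124
FD 12: (10,0) -> (3.29,9.948) [heading=124, draw]
LT 60: heading 124 -> 184
LT 180: heading 184 -> 4
FD 16: (3.29,9.948) -> (19.251,11.065) [heading=4, draw]
FD 5: (19.251,11.065) -> (24.239,11.413) [heading=4, draw]
PU: pen up
RT 60: heading 4 -> 304
RT 120: heading 304 -> 184
BK 11: (24.239,11.413) -> (35.212,12.181) [heading=184, move]
FD 16: (35.212,12.181) -> (19.251,11.065) [heading=184, move]
Final: pos=(19.251,11.065), heading=184, 4 segment(s) drawn

Answer: 19.251 11.065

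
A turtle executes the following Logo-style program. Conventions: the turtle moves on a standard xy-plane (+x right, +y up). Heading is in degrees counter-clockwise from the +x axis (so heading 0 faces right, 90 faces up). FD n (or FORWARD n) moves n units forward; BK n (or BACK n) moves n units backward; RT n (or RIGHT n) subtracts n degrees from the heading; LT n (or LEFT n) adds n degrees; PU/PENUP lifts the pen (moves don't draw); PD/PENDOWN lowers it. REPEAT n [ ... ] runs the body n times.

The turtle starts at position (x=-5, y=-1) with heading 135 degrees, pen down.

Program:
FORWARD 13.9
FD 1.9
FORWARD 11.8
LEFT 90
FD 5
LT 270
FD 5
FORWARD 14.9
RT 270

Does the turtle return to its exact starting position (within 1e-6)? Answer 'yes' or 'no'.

Answer: no

Derivation:
Executing turtle program step by step:
Start: pos=(-5,-1), heading=135, pen down
FD 13.9: (-5,-1) -> (-14.829,8.829) [heading=135, draw]
FD 1.9: (-14.829,8.829) -> (-16.172,10.172) [heading=135, draw]
FD 11.8: (-16.172,10.172) -> (-24.516,18.516) [heading=135, draw]
LT 90: heading 135 -> 225
FD 5: (-24.516,18.516) -> (-28.052,14.981) [heading=225, draw]
LT 270: heading 225 -> 135
FD 5: (-28.052,14.981) -> (-31.587,18.516) [heading=135, draw]
FD 14.9: (-31.587,18.516) -> (-42.123,29.052) [heading=135, draw]
RT 270: heading 135 -> 225
Final: pos=(-42.123,29.052), heading=225, 6 segment(s) drawn

Start position: (-5, -1)
Final position: (-42.123, 29.052)
Distance = 47.762; >= 1e-6 -> NOT closed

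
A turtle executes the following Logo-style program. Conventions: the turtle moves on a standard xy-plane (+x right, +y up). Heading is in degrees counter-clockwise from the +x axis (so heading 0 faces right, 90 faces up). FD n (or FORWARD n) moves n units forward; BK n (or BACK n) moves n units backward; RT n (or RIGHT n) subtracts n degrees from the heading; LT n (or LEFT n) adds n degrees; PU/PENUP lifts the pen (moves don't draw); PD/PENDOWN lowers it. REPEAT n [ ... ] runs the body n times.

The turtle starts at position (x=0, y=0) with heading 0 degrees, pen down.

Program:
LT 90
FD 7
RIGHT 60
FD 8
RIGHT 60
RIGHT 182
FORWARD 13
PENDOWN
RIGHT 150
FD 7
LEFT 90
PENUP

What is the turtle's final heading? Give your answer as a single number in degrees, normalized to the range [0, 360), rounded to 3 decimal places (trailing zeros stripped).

Executing turtle program step by step:
Start: pos=(0,0), heading=0, pen down
LT 90: heading 0 -> 90
FD 7: (0,0) -> (0,7) [heading=90, draw]
RT 60: heading 90 -> 30
FD 8: (0,7) -> (6.928,11) [heading=30, draw]
RT 60: heading 30 -> 330
RT 182: heading 330 -> 148
FD 13: (6.928,11) -> (-4.096,17.889) [heading=148, draw]
PD: pen down
RT 150: heading 148 -> 358
FD 7: (-4.096,17.889) -> (2.899,17.645) [heading=358, draw]
LT 90: heading 358 -> 88
PU: pen up
Final: pos=(2.899,17.645), heading=88, 4 segment(s) drawn

Answer: 88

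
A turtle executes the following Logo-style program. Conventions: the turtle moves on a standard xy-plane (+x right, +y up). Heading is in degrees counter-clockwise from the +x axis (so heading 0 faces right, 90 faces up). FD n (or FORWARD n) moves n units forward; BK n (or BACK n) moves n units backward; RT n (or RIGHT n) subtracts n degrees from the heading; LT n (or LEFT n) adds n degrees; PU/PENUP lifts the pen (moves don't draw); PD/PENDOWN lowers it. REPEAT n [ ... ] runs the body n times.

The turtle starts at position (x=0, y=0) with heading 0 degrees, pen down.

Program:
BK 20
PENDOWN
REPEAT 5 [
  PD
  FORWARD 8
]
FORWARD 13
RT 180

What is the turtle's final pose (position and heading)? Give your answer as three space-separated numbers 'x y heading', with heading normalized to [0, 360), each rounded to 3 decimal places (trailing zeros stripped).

Executing turtle program step by step:
Start: pos=(0,0), heading=0, pen down
BK 20: (0,0) -> (-20,0) [heading=0, draw]
PD: pen down
REPEAT 5 [
  -- iteration 1/5 --
  PD: pen down
  FD 8: (-20,0) -> (-12,0) [heading=0, draw]
  -- iteration 2/5 --
  PD: pen down
  FD 8: (-12,0) -> (-4,0) [heading=0, draw]
  -- iteration 3/5 --
  PD: pen down
  FD 8: (-4,0) -> (4,0) [heading=0, draw]
  -- iteration 4/5 --
  PD: pen down
  FD 8: (4,0) -> (12,0) [heading=0, draw]
  -- iteration 5/5 --
  PD: pen down
  FD 8: (12,0) -> (20,0) [heading=0, draw]
]
FD 13: (20,0) -> (33,0) [heading=0, draw]
RT 180: heading 0 -> 180
Final: pos=(33,0), heading=180, 7 segment(s) drawn

Answer: 33 0 180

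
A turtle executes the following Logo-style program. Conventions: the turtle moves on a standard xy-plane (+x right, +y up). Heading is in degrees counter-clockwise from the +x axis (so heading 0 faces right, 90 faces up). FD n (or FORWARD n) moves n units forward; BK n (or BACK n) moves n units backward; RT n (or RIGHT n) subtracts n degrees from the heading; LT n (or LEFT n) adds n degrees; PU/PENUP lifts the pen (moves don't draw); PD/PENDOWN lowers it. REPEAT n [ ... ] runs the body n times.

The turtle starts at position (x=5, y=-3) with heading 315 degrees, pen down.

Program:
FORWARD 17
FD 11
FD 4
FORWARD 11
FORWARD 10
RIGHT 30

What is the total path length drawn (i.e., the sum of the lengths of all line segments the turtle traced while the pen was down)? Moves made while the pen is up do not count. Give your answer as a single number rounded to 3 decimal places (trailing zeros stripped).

Executing turtle program step by step:
Start: pos=(5,-3), heading=315, pen down
FD 17: (5,-3) -> (17.021,-15.021) [heading=315, draw]
FD 11: (17.021,-15.021) -> (24.799,-22.799) [heading=315, draw]
FD 4: (24.799,-22.799) -> (27.627,-25.627) [heading=315, draw]
FD 11: (27.627,-25.627) -> (35.406,-33.406) [heading=315, draw]
FD 10: (35.406,-33.406) -> (42.477,-40.477) [heading=315, draw]
RT 30: heading 315 -> 285
Final: pos=(42.477,-40.477), heading=285, 5 segment(s) drawn

Segment lengths:
  seg 1: (5,-3) -> (17.021,-15.021), length = 17
  seg 2: (17.021,-15.021) -> (24.799,-22.799), length = 11
  seg 3: (24.799,-22.799) -> (27.627,-25.627), length = 4
  seg 4: (27.627,-25.627) -> (35.406,-33.406), length = 11
  seg 5: (35.406,-33.406) -> (42.477,-40.477), length = 10
Total = 53

Answer: 53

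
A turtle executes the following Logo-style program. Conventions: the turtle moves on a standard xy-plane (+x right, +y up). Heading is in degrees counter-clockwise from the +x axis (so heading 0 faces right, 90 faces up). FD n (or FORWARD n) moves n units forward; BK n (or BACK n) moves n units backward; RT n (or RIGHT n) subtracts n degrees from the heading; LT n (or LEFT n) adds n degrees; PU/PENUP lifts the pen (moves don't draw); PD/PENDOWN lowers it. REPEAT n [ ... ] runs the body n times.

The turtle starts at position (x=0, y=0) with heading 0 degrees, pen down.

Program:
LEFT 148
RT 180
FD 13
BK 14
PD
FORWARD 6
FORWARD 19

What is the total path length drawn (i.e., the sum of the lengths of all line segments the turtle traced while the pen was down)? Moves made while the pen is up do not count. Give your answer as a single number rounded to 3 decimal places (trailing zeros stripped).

Executing turtle program step by step:
Start: pos=(0,0), heading=0, pen down
LT 148: heading 0 -> 148
RT 180: heading 148 -> 328
FD 13: (0,0) -> (11.025,-6.889) [heading=328, draw]
BK 14: (11.025,-6.889) -> (-0.848,0.53) [heading=328, draw]
PD: pen down
FD 6: (-0.848,0.53) -> (4.24,-2.65) [heading=328, draw]
FD 19: (4.24,-2.65) -> (20.353,-12.718) [heading=328, draw]
Final: pos=(20.353,-12.718), heading=328, 4 segment(s) drawn

Segment lengths:
  seg 1: (0,0) -> (11.025,-6.889), length = 13
  seg 2: (11.025,-6.889) -> (-0.848,0.53), length = 14
  seg 3: (-0.848,0.53) -> (4.24,-2.65), length = 6
  seg 4: (4.24,-2.65) -> (20.353,-12.718), length = 19
Total = 52

Answer: 52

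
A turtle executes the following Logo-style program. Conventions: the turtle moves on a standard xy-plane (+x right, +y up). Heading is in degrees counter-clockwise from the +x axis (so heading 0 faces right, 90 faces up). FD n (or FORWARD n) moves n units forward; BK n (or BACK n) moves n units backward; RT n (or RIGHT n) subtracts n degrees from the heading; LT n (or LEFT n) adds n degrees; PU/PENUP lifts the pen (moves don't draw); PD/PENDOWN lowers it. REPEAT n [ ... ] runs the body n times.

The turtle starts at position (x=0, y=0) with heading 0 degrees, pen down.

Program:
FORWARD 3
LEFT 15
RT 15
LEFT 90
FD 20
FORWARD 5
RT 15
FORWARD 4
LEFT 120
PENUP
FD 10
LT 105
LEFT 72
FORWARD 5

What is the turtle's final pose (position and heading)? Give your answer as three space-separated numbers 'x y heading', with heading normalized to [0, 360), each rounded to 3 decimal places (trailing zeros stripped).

Executing turtle program step by step:
Start: pos=(0,0), heading=0, pen down
FD 3: (0,0) -> (3,0) [heading=0, draw]
LT 15: heading 0 -> 15
RT 15: heading 15 -> 0
LT 90: heading 0 -> 90
FD 20: (3,0) -> (3,20) [heading=90, draw]
FD 5: (3,20) -> (3,25) [heading=90, draw]
RT 15: heading 90 -> 75
FD 4: (3,25) -> (4.035,28.864) [heading=75, draw]
LT 120: heading 75 -> 195
PU: pen up
FD 10: (4.035,28.864) -> (-5.624,26.276) [heading=195, move]
LT 105: heading 195 -> 300
LT 72: heading 300 -> 12
FD 5: (-5.624,26.276) -> (-0.733,27.315) [heading=12, move]
Final: pos=(-0.733,27.315), heading=12, 4 segment(s) drawn

Answer: -0.733 27.315 12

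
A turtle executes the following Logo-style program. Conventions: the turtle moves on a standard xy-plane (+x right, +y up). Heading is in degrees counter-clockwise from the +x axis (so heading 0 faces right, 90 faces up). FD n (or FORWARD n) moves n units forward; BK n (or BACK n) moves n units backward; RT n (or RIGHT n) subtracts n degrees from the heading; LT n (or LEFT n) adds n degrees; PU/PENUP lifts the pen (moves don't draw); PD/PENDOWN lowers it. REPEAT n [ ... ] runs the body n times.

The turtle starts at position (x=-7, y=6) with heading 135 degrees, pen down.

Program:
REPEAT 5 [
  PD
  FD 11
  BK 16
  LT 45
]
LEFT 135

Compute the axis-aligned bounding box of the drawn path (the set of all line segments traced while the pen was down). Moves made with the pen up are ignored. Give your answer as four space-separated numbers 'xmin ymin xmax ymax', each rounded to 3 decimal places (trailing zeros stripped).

Answer: -14.778 -5.314 12.849 14.536

Derivation:
Executing turtle program step by step:
Start: pos=(-7,6), heading=135, pen down
REPEAT 5 [
  -- iteration 1/5 --
  PD: pen down
  FD 11: (-7,6) -> (-14.778,13.778) [heading=135, draw]
  BK 16: (-14.778,13.778) -> (-3.464,2.464) [heading=135, draw]
  LT 45: heading 135 -> 180
  -- iteration 2/5 --
  PD: pen down
  FD 11: (-3.464,2.464) -> (-14.464,2.464) [heading=180, draw]
  BK 16: (-14.464,2.464) -> (1.536,2.464) [heading=180, draw]
  LT 45: heading 180 -> 225
  -- iteration 3/5 --
  PD: pen down
  FD 11: (1.536,2.464) -> (-6.243,-5.314) [heading=225, draw]
  BK 16: (-6.243,-5.314) -> (5.071,6) [heading=225, draw]
  LT 45: heading 225 -> 270
  -- iteration 4/5 --
  PD: pen down
  FD 11: (5.071,6) -> (5.071,-5) [heading=270, draw]
  BK 16: (5.071,-5) -> (5.071,11) [heading=270, draw]
  LT 45: heading 270 -> 315
  -- iteration 5/5 --
  PD: pen down
  FD 11: (5.071,11) -> (12.849,3.222) [heading=315, draw]
  BK 16: (12.849,3.222) -> (1.536,14.536) [heading=315, draw]
  LT 45: heading 315 -> 0
]
LT 135: heading 0 -> 135
Final: pos=(1.536,14.536), heading=135, 10 segment(s) drawn

Segment endpoints: x in {-14.778, -14.464, -7, -6.243, -3.464, 1.536, 1.536, 5.071, 5.071, 5.071, 12.849}, y in {-5.314, -5, 2.464, 2.464, 2.464, 3.222, 6, 11, 13.778, 14.536}
xmin=-14.778, ymin=-5.314, xmax=12.849, ymax=14.536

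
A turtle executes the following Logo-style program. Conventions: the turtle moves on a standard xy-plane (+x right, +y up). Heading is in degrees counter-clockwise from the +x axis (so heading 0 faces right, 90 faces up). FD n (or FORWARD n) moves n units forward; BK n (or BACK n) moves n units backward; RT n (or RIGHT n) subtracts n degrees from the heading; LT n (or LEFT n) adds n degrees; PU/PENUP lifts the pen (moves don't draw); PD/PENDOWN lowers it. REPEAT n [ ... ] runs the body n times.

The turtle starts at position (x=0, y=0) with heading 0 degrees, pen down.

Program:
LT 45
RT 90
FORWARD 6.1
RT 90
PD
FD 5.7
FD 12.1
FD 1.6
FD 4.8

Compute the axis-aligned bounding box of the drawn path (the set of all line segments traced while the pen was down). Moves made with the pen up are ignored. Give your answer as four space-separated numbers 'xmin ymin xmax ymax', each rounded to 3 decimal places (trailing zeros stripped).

Executing turtle program step by step:
Start: pos=(0,0), heading=0, pen down
LT 45: heading 0 -> 45
RT 90: heading 45 -> 315
FD 6.1: (0,0) -> (4.313,-4.313) [heading=315, draw]
RT 90: heading 315 -> 225
PD: pen down
FD 5.7: (4.313,-4.313) -> (0.283,-8.344) [heading=225, draw]
FD 12.1: (0.283,-8.344) -> (-8.273,-16.9) [heading=225, draw]
FD 1.6: (-8.273,-16.9) -> (-9.405,-18.031) [heading=225, draw]
FD 4.8: (-9.405,-18.031) -> (-12.799,-21.425) [heading=225, draw]
Final: pos=(-12.799,-21.425), heading=225, 5 segment(s) drawn

Segment endpoints: x in {-12.799, -9.405, -8.273, 0, 0.283, 4.313}, y in {-21.425, -18.031, -16.9, -8.344, -4.313, 0}
xmin=-12.799, ymin=-21.425, xmax=4.313, ymax=0

Answer: -12.799 -21.425 4.313 0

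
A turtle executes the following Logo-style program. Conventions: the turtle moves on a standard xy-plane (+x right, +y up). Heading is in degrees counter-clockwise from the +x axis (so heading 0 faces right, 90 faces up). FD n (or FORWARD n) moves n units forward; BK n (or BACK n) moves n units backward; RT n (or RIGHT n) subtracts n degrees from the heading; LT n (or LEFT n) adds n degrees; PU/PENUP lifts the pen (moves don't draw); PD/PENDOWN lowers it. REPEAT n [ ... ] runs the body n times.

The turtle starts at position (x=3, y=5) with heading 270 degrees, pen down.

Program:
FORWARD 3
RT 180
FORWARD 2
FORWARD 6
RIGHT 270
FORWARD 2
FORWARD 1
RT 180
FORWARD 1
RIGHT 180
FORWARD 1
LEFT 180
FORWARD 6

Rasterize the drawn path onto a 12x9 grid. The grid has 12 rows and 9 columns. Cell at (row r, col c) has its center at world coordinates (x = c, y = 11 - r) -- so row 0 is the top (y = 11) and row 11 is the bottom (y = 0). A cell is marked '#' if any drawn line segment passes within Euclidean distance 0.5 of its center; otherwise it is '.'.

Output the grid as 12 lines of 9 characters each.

Segment 0: (3,5) -> (3,2)
Segment 1: (3,2) -> (3,4)
Segment 2: (3,4) -> (3,10)
Segment 3: (3,10) -> (1,10)
Segment 4: (1,10) -> (0,10)
Segment 5: (0,10) -> (1,10)
Segment 6: (1,10) -> (0,10)
Segment 7: (0,10) -> (6,10)

Answer: .........
#######..
...#.....
...#.....
...#.....
...#.....
...#.....
...#.....
...#.....
...#.....
.........
.........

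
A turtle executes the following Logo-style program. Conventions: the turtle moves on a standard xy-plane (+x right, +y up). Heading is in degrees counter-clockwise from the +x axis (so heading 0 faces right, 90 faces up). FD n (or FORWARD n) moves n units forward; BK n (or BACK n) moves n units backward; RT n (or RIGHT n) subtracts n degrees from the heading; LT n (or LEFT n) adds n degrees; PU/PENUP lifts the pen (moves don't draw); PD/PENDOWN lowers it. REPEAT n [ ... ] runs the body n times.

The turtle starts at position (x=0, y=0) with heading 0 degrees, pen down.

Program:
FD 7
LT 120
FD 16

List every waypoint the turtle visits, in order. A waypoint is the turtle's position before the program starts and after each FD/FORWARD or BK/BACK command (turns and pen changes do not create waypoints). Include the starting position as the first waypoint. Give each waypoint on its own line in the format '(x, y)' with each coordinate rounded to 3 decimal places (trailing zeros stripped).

Executing turtle program step by step:
Start: pos=(0,0), heading=0, pen down
FD 7: (0,0) -> (7,0) [heading=0, draw]
LT 120: heading 0 -> 120
FD 16: (7,0) -> (-1,13.856) [heading=120, draw]
Final: pos=(-1,13.856), heading=120, 2 segment(s) drawn
Waypoints (3 total):
(0, 0)
(7, 0)
(-1, 13.856)

Answer: (0, 0)
(7, 0)
(-1, 13.856)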